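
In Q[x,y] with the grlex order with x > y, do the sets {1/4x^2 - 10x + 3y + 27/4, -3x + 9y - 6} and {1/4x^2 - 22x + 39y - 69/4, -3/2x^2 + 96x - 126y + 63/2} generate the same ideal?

Since reduced Gröbner bases are canonical representatives of ideals under a given ordering, it suffices to compute and compare them.
Buchberger on the first generating set:
f_1 = 1/4x^2 - 10x + 3y + 27/4, LT = x^2.
f_2 = -3x + 9y - 6, LT = x.

S(f_1,f_2): lcm = x^2. S = 3xy - 42x + 12y + 27.
  leading term xy: subtract (-y)·f_2 from 3xy - 42x + 12y + 27 → 9y^2 - 42x + 6y + 27
  leading term y^2: no divisor's leading term divides it; move 9y^2 to the remainder.
  leading term x: subtract (14)·f_2 from -42x + 6y + 27 → -120y + 111
  leading term y: no divisor's leading term divides it; move -120y to the remainder.
  leading term 1: no divisor's leading term divides it; move 111 to the remainder.
  remainder 9y^2 - 120y + 111 ≠ 0; add g_3 = 9y^2 - 120y + 111 to the basis.

The other S-polynomials (S(f_1,g_3), S(f_2,g_3)) all reduce to 0 modulo the current basis, so we have a Gröbner basis.
Inter-reduce: drop elements whose leading term is divisible by another's, tail-reduce, and make monic.
Reduced Gröbner basis: {y^2 - 40/3y + 37/3, x - 3y + 2}.

Buchberger on the second generating set:
h_1 = 1/4x^2 - 22x + 39y - 69/4, LT = x^2.
h_2 = -3/2x^2 + 96x - 126y + 63/2, LT = x^2.

S(h_1,h_2): lcm = x^2. S = -24x + 72y - 48.
  leading term x: no divisor's leading term divides it; move -24x to the remainder.
  leading term y: no divisor's leading term divides it; move 72y to the remainder.
  leading term 1: no divisor's leading term divides it; move -48 to the remainder.
  remainder -24x + 72y - 48 ≠ 0; add k_3 = -24x + 72y - 48 to the basis.

S(h_1,k_3): lcm = x^2. S = 3xy - 90x + 156y - 69.
  leading term xy: subtract (-1/8y)·k_3 from 3xy - 90x + 156y - 69 → 9y^2 - 90x + 150y - 69
  leading term y^2: no divisor's leading term divides it; move 9y^2 to the remainder.
  leading term x: subtract (15/4)·k_3 from -90x + 150y - 69 → -120y + 111
  leading term y: no divisor's leading term divides it; move -120y to the remainder.
  leading term 1: no divisor's leading term divides it; move 111 to the remainder.
  remainder 9y^2 - 120y + 111 ≠ 0; add k_4 = 9y^2 - 120y + 111 to the basis.

The other S-polynomials (S(h_2,k_3), S(h_1,k_4), S(h_2,k_4), S(k_3,k_4)) all reduce to 0 modulo the current basis, so we have a Gröbner basis.
Inter-reduce: drop elements whose leading term is divisible by another's, tail-reduce, and make monic.
Reduced Gröbner basis: {y^2 - 40/3y + 37/3, x - 3y + 2}.

These coincide, so the ideals are equal.

Yes, the ideals are equal.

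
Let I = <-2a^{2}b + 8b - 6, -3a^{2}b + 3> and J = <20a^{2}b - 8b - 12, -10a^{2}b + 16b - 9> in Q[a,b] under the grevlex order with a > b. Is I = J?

Since reduced Gröbner bases are canonical representatives of ideals under a given ordering, it suffices to compute and compare them.
Buchberger on the first generating set:
f_1 = -2a^{2}b + 8b - 6, LT = a^{2}b.
f_2 = -3a^{2}b + 3, LT = a^{2}b.

S(f_1,f_2): lcm = a^{2}b. S = -4b + 4.
  leading term b: no divisor's leading term divides it; move -4b to the remainder.
  leading term 1: no divisor's leading term divides it; move 4 to the remainder.
  remainder -4b + 4 ≠ 0; add g_3 = -4b + 4 to the basis.

S(f_1,g_3): lcm = a^{2}b. S = a^{2} - 4b + 3.
  leading term a^{2}: no divisor's leading term divides it; move a^{2} to the remainder.
  leading term b: subtract (1)·g_3 from -4b + 3 → -1
  leading term 1: no divisor's leading term divides it; move -1 to the remainder.
  remainder a^{2} - 1 ≠ 0; add g_4 = a^{2} - 1 to the basis.

The other S-polynomials (S(f_2,g_3), S(f_1,g_4), S(f_2,g_4), S(g_3,g_4)) all reduce to 0 modulo the current basis, so we have a Gröbner basis.
Inter-reduce: drop elements whose leading term is divisible by another's, tail-reduce, and make monic.
Reduced Gröbner basis: {a^{2} - 1, b - 1}.

Buchberger on the second generating set:
h_1 = 20a^{2}b - 8b - 12, LT = a^{2}b.
h_2 = -10a^{2}b + 16b - 9, LT = a^{2}b.

S(h_1,h_2): lcm = a^{2}b. S = \tfrac{6}{5}b - \tfrac{3}{2}.
  leading term b: no divisor's leading term divides it; move \tfrac{6}{5}b to the remainder.
  leading term 1: no divisor's leading term divides it; move -\tfrac{3}{2} to the remainder.
  remainder \tfrac{6}{5}b - \tfrac{3}{2} ≠ 0; add k_3 = \tfrac{6}{5}b - \tfrac{3}{2} to the basis.

S(h_1,k_3): lcm = a^{2}b. S = \tfrac{5}{4}a^{2} - \tfrac{2}{5}b - \tfrac{3}{5}.
  leading term a^{2}: no divisor's leading term divides it; move \tfrac{5}{4}a^{2} to the remainder.
  leading term b: subtract (-\tfrac{1}{3})·k_3 from -\tfrac{2}{5}b - \tfrac{3}{5} → -\tfrac{11}{10}
  leading term 1: no divisor's leading term divides it; move -\tfrac{11}{10} to the remainder.
  remainder \tfrac{5}{4}a^{2} - \tfrac{11}{10} ≠ 0; add k_4 = \tfrac{5}{4}a^{2} - \tfrac{11}{10} to the basis.

The other S-polynomials (S(h_2,k_3), S(h_1,k_4), S(h_2,k_4), S(k_3,k_4)) all reduce to 0 modulo the current basis, so we have a Gröbner basis.
Inter-reduce: drop elements whose leading term is divisible by another's, tail-reduce, and make monic.
Reduced Gröbner basis: {a^{2} - \tfrac{22}{25}, b - \tfrac{5}{4}}.

Since the reduced bases disagree, the two ideals are not the same.

No, the ideals differ.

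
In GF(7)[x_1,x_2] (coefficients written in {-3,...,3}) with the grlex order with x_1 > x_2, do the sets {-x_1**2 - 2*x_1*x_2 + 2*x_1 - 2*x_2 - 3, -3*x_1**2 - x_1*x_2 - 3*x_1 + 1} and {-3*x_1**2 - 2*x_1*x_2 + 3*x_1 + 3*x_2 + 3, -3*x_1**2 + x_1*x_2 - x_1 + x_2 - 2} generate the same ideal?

No, the ideals differ.

For a fixed monomial order, each ideal has a unique reduced Gröbner basis; comparing bases decides equality.
Buchberger on the first generating set:
f_1 = -x_1**2 - 2*x_1*x_2 + 2*x_1 - 2*x_2 - 3, LT = x_1**2.
f_2 = -3*x_1**2 - x_1*x_2 - 3*x_1 + 1, LT = x_1**2.

S(f_1,f_2): lcm = x_1**2. S = -3*x_1*x_2 - 3*x_1 + 2*x_2 + 1.
  reduce S modulo (f_1, f_2):
  remainder -3*x_1*x_2 - 3*x_1 + 2*x_2 + 1 ≠ 0; add g_3 = -3*x_1*x_2 - 3*x_1 + 2*x_2 + 1 to the basis.

S(f_1,g_3): lcm = x_1**2*x_2. S = 2*x_1*x_2**2 - x_1**2 + x_1*x_2 + 2*x_2**2 - 2*x_1 + 3*x_2.
  reduce S modulo (f_1, f_2, g_3):
  remainder x_2**2 + 2*x_1 - 3*x_2 + 1 ≠ 0; add g_4 = x_2**2 + 2*x_1 - 3*x_2 + 1 to the basis.

The other S-polynomials (S(f_2,g_3), S(f_1,g_4), S(f_2,g_4), S(g_3,g_4)) all reduce to 0 modulo the current basis, so we have a Gröbner basis.
Inter-reduce: drop elements whose leading term is divisible by another's, tail-reduce, and make monic.
Reduced Gröbner basis: {x_1**2 + 3*x_1 + x_2 - 1, x_1*x_2 + x_1 - 3*x_2 + 2, x_2**2 + 2*x_1 - 3*x_2 + 1}.

Buchberger on the second generating set:
h_1 = -3*x_1**2 - 2*x_1*x_2 + 3*x_1 + 3*x_2 + 3, LT = x_1**2.
h_2 = -3*x_1**2 + x_1*x_2 - x_1 + x_2 - 2, LT = x_1**2.

S(h_1,h_2): lcm = x_1**2. S = x_1*x_2 + x_1 - 3*x_2 + 3.
  reduce S modulo (h_1, h_2):
  remainder x_1*x_2 + x_1 - 3*x_2 + 3 ≠ 0; add k_3 = x_1*x_2 + x_1 - 3*x_2 + 3 to the basis.

S(h_1,k_3): lcm = x_1**2*x_2. S = 3*x_1*x_2**2 - x_1**2 + 2*x_1*x_2 - x_2**2 - 3*x_1 - x_2.
  reduce S modulo (h_1, h_2, k_3):
  remainder x_2**2 + x_1 + 2*x_2 ≠ 0; add k_4 = x_2**2 + x_1 + 2*x_2 to the basis.

The other S-polynomials (S(h_2,k_3), S(h_1,k_4), S(h_2,k_4), S(k_3,k_4)) all reduce to 0 modulo the current basis, so we have a Gröbner basis.
Inter-reduce: drop elements whose leading term is divisible by another's, tail-reduce, and make monic.
Reduced Gröbner basis: {x_1**2 + 3*x_1 + x_2 - 3, x_1*x_2 + x_1 - 3*x_2 + 3, x_2**2 + x_1 + 2*x_2}.

The bases are distinct; the ideals are different.
The same test decides containment: I ⊆ J iff every generator of I reduces to 0 modulo a Gröbner basis of J.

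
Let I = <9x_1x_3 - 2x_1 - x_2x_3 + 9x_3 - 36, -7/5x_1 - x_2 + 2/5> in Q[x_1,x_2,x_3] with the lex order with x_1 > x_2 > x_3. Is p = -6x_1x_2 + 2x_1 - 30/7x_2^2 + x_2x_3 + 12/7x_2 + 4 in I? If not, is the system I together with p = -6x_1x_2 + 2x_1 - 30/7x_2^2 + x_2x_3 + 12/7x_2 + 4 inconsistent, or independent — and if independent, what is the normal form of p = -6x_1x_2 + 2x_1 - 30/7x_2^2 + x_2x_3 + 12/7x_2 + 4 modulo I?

-6x_1x_2 + 2x_1 - 30/7x_2^2 + x_2x_3 + 12/7x_2 + 4 is independent of I; its normal form modulo I is -225/182x_2 + 81/52x_3 - 32/91.

First compute the reduced Gröbner basis of I by Buchberger's algorithm.
f_1 = 9x_1x_3 - 2x_1 - x_2x_3 + 9x_3 - 36, LT = x_1x_3.
f_2 = -7/5x_1 - x_2 + 2/5, LT = x_1.

S(f_1,f_2): lcm = x_1x_3. S = -2/9x_1 - 52/63x_2x_3 + 9/7x_3 - 4.
  leading term x_1: subtract (10/63)·f_2 from -2/9x_1 - 52/63x_2x_3 + 9/7x_3 - 4 → -52/63x_2x_3 + 10/63x_2 + 9/7x_3 - 256/63
  leading term x_2x_3: no divisor's leading term divides it; move -52/63x_2x_3 to the remainder.
  leading term x_2: no divisor's leading term divides it; move 10/63x_2 to the remainder.
  leading term x_3: no divisor's leading term divides it; move 9/7x_3 to the remainder.
  leading term 1: no divisor's leading term divides it; move -256/63 to the remainder.
  remainder -52/63x_2x_3 + 10/63x_2 + 9/7x_3 - 256/63 ≠ 0; add h_3 = -52/63x_2x_3 + 10/63x_2 + 9/7x_3 - 256/63 to the basis.

The other S-polynomials (S(f_1,h_3), S(f_2,h_3)) all reduce to 0 modulo the current basis, so we have a Gröbner basis.
Inter-reduce: drop elements whose leading term is divisible by another's, tail-reduce, and make monic.
Reduced Gröbner basis: {x_1 + 5/7x_2 - 2/7, x_2x_3 - 5/26x_2 - 81/52x_3 + 64/13}.
Label its elements g_1 = x_1 + 5/7x_2 - 2/7, g_2 = x_2x_3 - 5/26x_2 - 81/52x_3 + 64/13.

Reduce p = -6x_1x_2 + 2x_1 - 30/7x_2^2 + x_2x_3 + 12/7x_2 + 4 modulo G:
  leading term x_1x_2: subtract (-6x_2)·g_1 from -6x_1x_2 + 2x_1 - 30/7x_2^2 + x_2x_3 + 12/7x_2 + 4 → 2x_1 + x_2x_3 + 4
  leading term x_1: subtract (2)·g_1 from 2x_1 + x_2x_3 + 4 → x_2x_3 - 10/7x_2 + 32/7
  leading term x_2x_3: subtract (1)·g_2 from x_2x_3 - 10/7x_2 + 32/7 → -225/182x_2 + 81/52x_3 - 32/91
  leading term x_2: no divisor's leading term divides it; move -225/182x_2 to the remainder.
  leading term x_3: no divisor's leading term divides it; move 81/52x_3 to the remainder.
  leading term 1: no divisor's leading term divides it; move -32/91 to the remainder.
  normal form = -225/182x_2 + 81/52x_3 - 32/91.
The normal form is nonzero, so p ∉ I. Since p minus its normal form lies in I, I + (p) = I + (r) where r = -225/182x_2 + 81/52x_3 - 32/91; decide whether this ideal is the whole ring.
Run Buchberger on G together with r (pairs among the g_i already reduce to 0 since G is a Gröbner basis):
g_1 = x_1 + 5/7x_2 - 2/7, LT = x_1.
g_2 = x_2x_3 - 5/26x_2 - 81/52x_3 + 64/13, LT = x_2x_3.
r = -225/182x_2 + 81/52x_3 - 32/91, LT = x_2.

S(g_2,r): lcm = x_2x_3. S = -5/26x_2 + 63/50x_3^2 - 21553/11700x_3 + 64/13.
  leading term x_2: subtract (7/45)·r from -5/26x_2 + 63/50x_3^2 - 21553/11700x_3 + 64/13 → 63/50x_3^2 - 469/225x_3 + 224/45
  leading term x_3^2: no divisor's leading term divides it; move 63/50x_3^2 to the remainder.
  leading term x_3: no divisor's leading term divides it; move -469/225x_3 to the remainder.
  leading term 1: no divisor's leading term divides it; move 224/45 to the remainder.
  remainder 63/50x_3^2 - 469/225x_3 + 224/45 ≠ 0; add m_4 = 63/50x_3^2 - 469/225x_3 + 224/45 to the basis.

The other S-polynomials (S(g_1,g_2), S(g_1,r), S(g_1,m_4), S(g_2,m_4), S(r,m_4)) all reduce to 0 modulo the current basis, so we have a Gröbner basis.
Inter-reduce: drop elements whose leading term is divisible by another's, tail-reduce, and make monic.
Reduced Gröbner basis: {x_1 + 9/10x_3 - 22/45, x_2 - 63/50x_3 + 64/225, x_3^2 - 134/81x_3 + 320/81}.
The reduced Gröbner basis of I + (p) is {x_1 + 9/10x_3 - 22/45, x_2 - 63/50x_3 + 64/225, x_3^2 - 134/81x_3 + 320/81} ≠ {1}, a proper ideal, so the enlarged system stays consistent: p is independent of I, with normal form -225/182x_2 + 81/52x_3 - 32/91.

The remainder on division by a Gröbner basis is unique — it is the normal form.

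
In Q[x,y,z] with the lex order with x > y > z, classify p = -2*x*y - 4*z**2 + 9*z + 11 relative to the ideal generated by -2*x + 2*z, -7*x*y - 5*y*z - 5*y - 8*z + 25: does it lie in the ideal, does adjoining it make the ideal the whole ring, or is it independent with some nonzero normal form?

-2*x*y - 4*z**2 + 9*z + 11 is independent of I; its normal form modulo I is 5/6*y - 4*z**2 + 31/3*z + 41/6.

First compute the reduced Gröbner basis of I by Buchberger's algorithm.
f_1 = -2*x + 2*z, LT = x.
f_2 = -7*x*y - 5*y*z - 5*y - 8*z + 25, LT = x*y.

S(f_1,f_2): lcm = x*y. S = -12/7*y*z - 5/7*y - 8/7*z + 25/7.
  leading term y*z: no divisor's leading term divides it; move -12/7*y*z to the remainder.
  leading term y: no divisor's leading term divides it; move -5/7*y to the remainder.
  leading term z: no divisor's leading term divides it; move -8/7*z to the remainder.
  leading term 1: no divisor's leading term divides it; move 25/7 to the remainder.
  remainder -12/7*y*z - 5/7*y - 8/7*z + 25/7 ≠ 0; add h_3 = -12/7*y*z - 5/7*y - 8/7*z + 25/7 to the basis.

The other S-polynomials (S(f_1,h_3), S(f_2,h_3)) all reduce to 0 modulo the current basis, so we have a Gröbner basis.
Inter-reduce: drop elements whose leading term is divisible by another's, tail-reduce, and make monic.
Reduced Gröbner basis: {x - z, y*z + 5/12*y + 2/3*z - 25/12}.
Label its elements g_1 = x - z, g_2 = y*z + 5/12*y + 2/3*z - 25/12.

Reduce p = -2*x*y - 4*z**2 + 9*z + 11 modulo G:
  leading term x*y: subtract (-2*y)·g_1 from -2*x*y - 4*z**2 + 9*z + 11 → -2*y*z - 4*z**2 + 9*z + 11
  leading term y*z: subtract (-2)·g_2 from -2*y*z - 4*z**2 + 9*z + 11 → 5/6*y - 4*z**2 + 31/3*z + 41/6
  leading term y: no divisor's leading term divides it; move 5/6*y to the remainder.
  leading term z**2: no divisor's leading term divides it; move -4*z**2 to the remainder.
  leading term z: no divisor's leading term divides it; move 31/3*z to the remainder.
  leading term 1: no divisor's leading term divides it; move 41/6 to the remainder.
  normal form = 5/6*y - 4*z**2 + 31/3*z + 41/6.
The normal form is nonzero, so p ∉ I. Since p minus its normal form lies in I, I + (p) = I + (r) where r = 5/6*y - 4*z**2 + 31/3*z + 41/6; decide whether this ideal is the whole ring.
Run Buchberger on G together with r (pairs among the g_i already reduce to 0 since G is a Gröbner basis):
g_1 = x - z, LT = x.
g_2 = y*z + 5/12*y + 2/3*z - 25/12, LT = y*z.
r = 5/6*y - 4*z**2 + 31/3*z + 41/6, LT = y.

S(g_2,r): lcm = y*z. S = 5/12*y + 24/5*z**3 - 62/5*z**2 - 113/15*z - 25/12.
  leading term y: subtract (1/2)·r from 5/12*y + 24/5*z**3 - 62/5*z**2 - 113/15*z - 25/12 → 24/5*z**3 - 52/5*z**2 - 127/10*z - 11/2
  leading term z**3: no divisor's leading term divides it; move 24/5*z**3 to the remainder.
  leading term z**2: no divisor's leading term divides it; move -52/5*z**2 to the remainder.
  leading term z: no divisor's leading term divides it; move -127/10*z to the remainder.
  leading term 1: no divisor's leading term divides it; move -11/2 to the remainder.
  remainder 24/5*z**3 - 52/5*z**2 - 127/10*z - 11/2 ≠ 0; add m_4 = 24/5*z**3 - 52/5*z**2 - 127/10*z - 11/2 to the basis.

The other S-polynomials (S(g_1,g_2), S(g_1,r), S(g_1,m_4), S(g_2,m_4), S(r,m_4)) all reduce to 0 modulo the current basis, so we have a Gröbner basis.
Inter-reduce: drop elements whose leading term is divisible by another's, tail-reduce, and make monic.
Reduced Gröbner basis: {x - z, y - 24/5*z**2 + 62/5*z + 41/5, z**3 - 13/6*z**2 - 127/48*z - 55/48}.
The reduced Gröbner basis of I + (p) is {x - z, y - 24/5*z**2 + 62/5*z + 41/5, z**3 - 13/6*z**2 - 127/48*z - 55/48} ≠ {1}, a proper ideal, so the enlarged system stays consistent: p is independent of I, with normal form 5/6*y - 4*z**2 + 31/3*z + 41/6.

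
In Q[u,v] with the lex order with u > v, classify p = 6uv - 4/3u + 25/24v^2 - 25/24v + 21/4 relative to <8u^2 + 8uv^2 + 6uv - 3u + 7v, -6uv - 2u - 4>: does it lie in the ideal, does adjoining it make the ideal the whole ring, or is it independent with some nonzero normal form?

First compute the reduced Gröbner basis of I by Buchberger's algorithm.
f_1 = 8u^2 + 8uv^2 + 6uv - 3u + 7v, LT = u^2.
f_2 = -6uv - 2u - 4, LT = uv.

S(f_1,f_2): lcm = u^2v. S = -1/3u^2 + uv^3 + 3/4uv^2 - 3/8uv - 2/3u + 7/8v^2.
  leading term u^2: subtract (-1/24)·f_1 from -1/3u^2 + uv^3 + 3/4uv^2 - 3/8uv - 2/3u + 7/8v^2 → uv^3 + 13/12uv^2 - 1/8uv - 19/24u + 7/8v^2 + 7/24v
  leading term uv^3: subtract (-1/6v^2)·f_2 from uv^3 + 13/12uv^2 - 1/8uv - 19/24u + 7/8v^2 + 7/24v → 3/4uv^2 - 1/8uv - 19/24u + 5/24v^2 + 7/24v
  leading term uv^2: subtract (-1/8v)·f_2 from 3/4uv^2 - 1/8uv - 19/24u + 5/24v^2 + 7/24v → -3/8uv - 19/24u + 5/24v^2 - 5/24v
  leading term uv: subtract (1/16)·f_2 from -3/8uv - 19/24u + 5/24v^2 - 5/24v → -2/3u + 5/24v^2 - 5/24v + 1/4
  leading term u: no divisor's leading term divides it; move -2/3u to the remainder.
  leading term v^2: no divisor's leading term divides it; move 5/24v^2 to the remainder.
  leading term v: no divisor's leading term divides it; move -5/24v to the remainder.
  leading term 1: no divisor's leading term divides it; move 1/4 to the remainder.
  remainder -2/3u + 5/24v^2 - 5/24v + 1/4 ≠ 0; add h_3 = -2/3u + 5/24v^2 - 5/24v + 1/4 to the basis.

S(f_1,h_3): lcm = u^2. S = 21/16uv^2 + 7/16uv + 7/8v.
  leading term uv^2: subtract (-7/32v)·f_2 from 21/16uv^2 + 7/16uv + 7/8v → 0
  remainder 0.

S(f_2,h_3): lcm = uv. S = 1/3u + 5/16v^3 - 5/16v^2 + 3/8v + 2/3.
  leading term u: subtract (-1/2)·h_3 from 1/3u + 5/16v^3 - 5/16v^2 + 3/8v + 2/3 → 5/16v^3 - 5/24v^2 + 13/48v + 19/24
  leading term v^3: no divisor's leading term divides it; move 5/16v^3 to the remainder.
  leading term v^2: no divisor's leading term divides it; move -5/24v^2 to the remainder.
  leading term v: no divisor's leading term divides it; move 13/48v to the remainder.
  leading term 1: no divisor's leading term divides it; move 19/24 to the remainder.
  remainder 5/16v^3 - 5/24v^2 + 13/48v + 19/24 ≠ 0; add h_4 = 5/16v^3 - 5/24v^2 + 13/48v + 19/24 to the basis.

S(f_1,h_4): leading monomials are coprime, so the S-polynomial reduces to 0 (Buchberger's first criterion).
S(f_2,h_4): lcm = uv^3. S = uv^2 - 13/15uv - 38/15u + 2/3v^2.
  leading term uv^2: subtract (-1/6v)·f_2 from uv^2 - 13/15uv - 38/15u + 2/3v^2 → -6/5uv - 38/15u + 2/3v^2 - 2/3v
  leading term uv: subtract (1/5)·f_2 from -6/5uv - 38/15u + 2/3v^2 - 2/3v → -32/15u + 2/3v^2 - 2/3v + 4/5
  leading term u: subtract (16/5)·h_3 from -32/15u + 2/3v^2 - 2/3v + 4/5 → 0
  remainder 0.

S(h_3,h_4): leading monomials are coprime, so the S-polynomial reduces to 0 (Buchberger's first criterion).
Every S-polynomial of the final basis reduces to 0, so we have a Gröbner basis.
Inter-reduce: drop elements whose leading term is divisible by another's, tail-reduce, and make monic.
Reduced Gröbner basis: {u - 5/16v^2 + 5/16v - 3/8, v^3 - 2/3v^2 + 13/15v + 38/15}.
Label its elements g_1 = u - 5/16v^2 + 5/16v - 3/8, g_2 = v^3 - 2/3v^2 + 13/15v + 38/15.

Reduce p = 6uv - 4/3u + 25/24v^2 - 25/24v + 21/4 modulo G:
  leading term uv: subtract (6v)·g_1 from 6uv - 4/3u + 25/24v^2 - 25/24v + 21/4 → -4/3u + 15/8v^3 - 5/6v^2 + 29/24v + 21/4
  leading term u: subtract (-4/3)·g_1 from -4/3u + 15/8v^3 - 5/6v^2 + 29/24v + 21/4 → 15/8v^3 - 5/4v^2 + 13/8v + 19/4
  leading term v^3: subtract (15/8)·g_2 from 15/8v^3 - 5/4v^2 + 13/8v + 19/4 → 0
  normal form = 0.
Since the normal form is 0, p ∈ I.

6uv - 4/3u + 25/24v^2 - 25/24v + 21/4 lies in I (it reduces to 0).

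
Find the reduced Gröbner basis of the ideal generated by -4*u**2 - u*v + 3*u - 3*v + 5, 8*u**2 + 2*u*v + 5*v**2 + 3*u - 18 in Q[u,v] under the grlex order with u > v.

G = {u**2 + 1/4*u*v - 3/4*u + 3/4*v - 5/4, v**2 + 9/5*u - 6/5*v - 8/5}

f_1 = -4*u**2 - u*v + 3*u - 3*v + 5, LT = u**2.
f_2 = 8*u**2 + 2*u*v + 5*v**2 + 3*u - 18, LT = u**2.

S(f_1,f_2): lcm = u**2. S = -5/8*v**2 - 9/8*u + 3/4*v + 1.
  leading term v**2: no divisor's leading term divides it; move -5/8*v**2 to the remainder.
  leading term u: no divisor's leading term divides it; move -9/8*u to the remainder.
  leading term v: no divisor's leading term divides it; move 3/4*v to the remainder.
  leading term 1: no divisor's leading term divides it; move 1 to the remainder.
  remainder -5/8*v**2 - 9/8*u + 3/4*v + 1 ≠ 0; add g_3 = -5/8*v**2 - 9/8*u + 3/4*v + 1 to the basis.

The other S-polynomials (S(f_1,g_3), S(f_2,g_3)) all reduce to 0 modulo the current basis, so we have a Gröbner basis.
Inter-reduce: drop elements whose leading term is divisible by another's, tail-reduce, and make monic.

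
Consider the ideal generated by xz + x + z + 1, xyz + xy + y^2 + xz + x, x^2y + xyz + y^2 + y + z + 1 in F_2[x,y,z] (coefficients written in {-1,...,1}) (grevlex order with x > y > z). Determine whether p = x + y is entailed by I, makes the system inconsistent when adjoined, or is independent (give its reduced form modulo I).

First compute the reduced Gröbner basis of I by Buchberger's algorithm.
f_1 = xz + x + z + 1, LT = xz.
f_2 = xyz + xy + y^2 + xz + x, LT = xyz.
f_3 = x^2y + xyz + y^2 + y + z + 1, LT = x^2y.

S(f_1,f_2): lcm = xyz. S = y^2 + xz + yz + x + y.
  reduce S modulo (f_1, f_2, f_3):
  remainder y^2 + yz + y + z + 1 ≠ 0; add h_4 = y^2 + yz + y + z + 1 to the basis.

S(f_1,f_3): lcm = x^2yz. S = xyz^2 + x^2y + xyz + y^2z + xy + yz + z^2 + z.
  reduce S modulo (f_1, f_2, f_3, h_4):
  remainder yz + y ≠ 0; add h_5 = yz + y to the basis.

S(f_3,h_4): lcm = x^2y^2. S = x^2yz + xy^2z + x^2y + y^3 + x^2z + x^2 + y^2 + yz + y.
  reduce S modulo (f_1, f_2, f_3, h_4, h_5):
  remainder z + 1 ≠ 0; add h_6 = z + 1 to the basis.

The other S-polynomials (S(f_2,f_3), S(f_1,h_4), S(f_2,h_4), S(f_1,h_5), S(f_2,h_5), S(f_3,h_5), S(h_4,h_5), S(f_1,h_6), S(f_2,h_6), S(f_3,h_6), S(h_4,h_6), S(h_5,h_6)) all reduce to 0 modulo the current basis, so we have a Gröbner basis.
Inter-reduce: drop elements whose leading term is divisible by another's, tail-reduce, and make monic.
Reduced Gröbner basis: {x^2y + xy + y, y^2, z + 1}.
Label its elements g_1 = x^2y + xy + y, g_2 = y^2, g_3 = z + 1.

Reduce p = x + y modulo G:
  leading term x: no divisor's leading term divides it; move x to the remainder.
  leading term y: no divisor's leading term divides it; move y to the remainder.
  normal form = x + y.
The normal form is nonzero, so p ∉ I. Since p minus its normal form lies in I, I + (p) = I + (r) where r = x + y; decide whether this ideal is the whole ring.
Run Buchberger on G together with r (pairs among the g_i already reduce to 0 since G is a Gröbner basis):
g_1 = x^2y + xy + y, LT = x^2y.
g_2 = y^2, LT = y^2.
g_3 = z + 1, LT = z.
r = x + y, LT = x.

S(g_1,r): lcm = x^2y. S = xy^2 + xy + y.
  reduce S modulo (g_1, g_2, g_3, r):
  remainder y ≠ 0; add m_5 = y to the basis.

The other S-polynomials (S(g_1,g_2), S(g_1,g_3), S(g_2,g_3), S(g_2,r), S(g_3,r), S(g_1,m_5), S(g_2,m_5), S(g_3,m_5), S(r,m_5)) all reduce to 0 modulo the current basis, so we have a Gröbner basis.
Inter-reduce: drop elements whose leading term is divisible by another's, tail-reduce, and make monic.
Reduced Gröbner basis: {x, y, z + 1}.
The reduced Gröbner basis of I + (p) is {x, y, z + 1} ≠ {1}, a proper ideal, so the enlarged system stays consistent: p is independent of I, with normal form x + y.

x + y is independent of I; its normal form modulo I is x + y.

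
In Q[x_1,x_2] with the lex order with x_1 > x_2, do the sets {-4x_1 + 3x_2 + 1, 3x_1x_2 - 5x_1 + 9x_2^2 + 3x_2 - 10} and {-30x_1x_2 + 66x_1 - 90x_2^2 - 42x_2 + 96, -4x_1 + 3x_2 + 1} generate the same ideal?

Yes, the ideals are equal.

Two ideals are equal iff their reduced Gröbner bases coincide (the reduced basis is unique for a fixed ordering).
Buchberger on the first generating set:
f_1 = -4x_1 + 3x_2 + 1, LT = x_1.
f_2 = 3x_1x_2 - 5x_1 + 9x_2^2 + 3x_2 - 10, LT = x_1x_2.

S(f_1,f_2): lcm = x_1x_2. S = 5/3x_1 - 15/4x_2^2 - 5/4x_2 + 10/3.
  leading term x_1: subtract (-5/12)·f_1 from 5/3x_1 - 15/4x_2^2 - 5/4x_2 + 10/3 → -15/4x_2^2 + 15/4
  leading term x_2^2: no divisor's leading term divides it; move -15/4x_2^2 to the remainder.
  leading term 1: no divisor's leading term divides it; move 15/4 to the remainder.
  remainder -15/4x_2^2 + 15/4 ≠ 0; add g_3 = -15/4x_2^2 + 15/4 to the basis.

The other S-polynomials (S(f_1,g_3), S(f_2,g_3)) all reduce to 0 modulo the current basis, so we have a Gröbner basis.
Inter-reduce: drop elements whose leading term is divisible by another's, tail-reduce, and make monic.
Reduced Gröbner basis: {x_1 - 3/4x_2 - 1/4, x_2^2 - 1}.

Buchberger on the second generating set:
h_1 = -30x_1x_2 + 66x_1 - 90x_2^2 - 42x_2 + 96, LT = x_1x_2.
h_2 = -4x_1 + 3x_2 + 1, LT = x_1.

S(h_1,h_2): lcm = x_1x_2. S = -11/5x_1 + 15/4x_2^2 + 33/20x_2 - 16/5.
  leading term x_1: subtract (11/20)·h_2 from -11/5x_1 + 15/4x_2^2 + 33/20x_2 - 16/5 → 15/4x_2^2 - 15/4
  leading term x_2^2: no divisor's leading term divides it; move 15/4x_2^2 to the remainder.
  leading term 1: no divisor's leading term divides it; move -15/4 to the remainder.
  remainder 15/4x_2^2 - 15/4 ≠ 0; add k_3 = 15/4x_2^2 - 15/4 to the basis.

The other S-polynomials (S(h_1,k_3), S(h_2,k_3)) all reduce to 0 modulo the current basis, so we have a Gröbner basis.
Inter-reduce: drop elements whose leading term is divisible by another's, tail-reduce, and make monic.
Reduced Gröbner basis: {x_1 - 3/4x_2 - 1/4, x_2^2 - 1}.

Same reduced basis, so the two generating sets span the same ideal.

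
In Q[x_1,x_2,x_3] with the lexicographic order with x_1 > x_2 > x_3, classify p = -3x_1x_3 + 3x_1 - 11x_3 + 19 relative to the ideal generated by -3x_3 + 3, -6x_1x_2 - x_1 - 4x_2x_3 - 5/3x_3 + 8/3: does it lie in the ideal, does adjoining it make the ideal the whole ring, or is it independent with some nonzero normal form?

Adjoining -3x_1x_3 + 3x_1 - 11x_3 + 19 makes the ideal the whole ring: the system is inconsistent.

First compute the reduced Gröbner basis of I by Buchberger's algorithm.
f_1 = -3x_3 + 3, LT = x_3.
f_2 = -6x_1x_2 - x_1 - 4x_2x_3 - 5/3x_3 + 8/3, LT = x_1x_2.

The S-polynomials (S(f_1,f_2)) all reduce to 0 modulo the current basis, so we have a Gröbner basis.
Inter-reduce: drop elements whose leading term is divisible by another's, tail-reduce, and make monic.
Reduced Gröbner basis: {x_1x_2 + 1/6x_1 + 2/3x_2 - 1/6, x_3 - 1}.
Label its elements g_1 = x_1x_2 + 1/6x_1 + 2/3x_2 - 1/6, g_2 = x_3 - 1.

Reduce p = -3x_1x_3 + 3x_1 - 11x_3 + 19 modulo G:
  leading term x_1x_3: subtract (-3x_1)·g_2 from -3x_1x_3 + 3x_1 - 11x_3 + 19 → -11x_3 + 19
  leading term x_3: subtract (-11)·g_2 from -11x_3 + 19 → 8
  leading term 1: no divisor's leading term divides it; move 8 to the remainder.
  normal form = 8.
The normal form is nonzero, so p ∉ I. Since p minus its normal form lies in I, I + (p) = I + (r) where r = 8; decide whether this ideal is the whole ring.
Here r = 8 is a nonzero constant, hence a unit: 1 ∈ I + (p), the Gröbner basis of I + (p) is {1}, and the enlarged system has no common solution — adjoining p is inconsistent.

Ideal membership is decidable via reduction modulo a Gröbner basis.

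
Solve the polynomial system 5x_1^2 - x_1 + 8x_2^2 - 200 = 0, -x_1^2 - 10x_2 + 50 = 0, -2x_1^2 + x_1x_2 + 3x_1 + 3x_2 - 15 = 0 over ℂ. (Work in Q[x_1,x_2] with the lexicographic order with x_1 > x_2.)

Compute a lex Gröbner basis by Buchberger's algorithm.
f_1 = 5x_1^2 - x_1 + 8x_2^2 - 200, LT = x_1^2.
f_2 = -x_1^2 - 10x_2 + 50, LT = x_1^2.
f_3 = -2x_1^2 + x_1x_2 + 3x_1 + 3x_2 - 15, LT = x_1^2.

S(f_1,f_2): lcm = x_1^2. S = -1/5x_1 + 8/5x_2^2 - 10x_2 + 10.
  reduce S modulo (f_1, f_2, f_3):
  remainder -1/5x_1 + 8/5x_2^2 - 10x_2 + 10 ≠ 0; add h_4 = -1/5x_1 + 8/5x_2^2 - 10x_2 + 10 to the basis.

S(f_1,f_3): lcm = x_1^2. S = 1/2x_1x_2 + 13/10x_1 + 8/5x_2^2 + 3/2x_2 - 95/2.
  reduce S modulo (f_1, f_2, f_3, h_4):
  remainder 4x_2^3 - 13x_2^2 - 77/2x_2 + 35/2 ≠ 0; add h_5 = 4x_2^3 - 13x_2^2 - 77/2x_2 + 35/2 to the basis.

S(f_1,h_4): lcm = x_1^2. S = 8x_1x_2^2 - 50x_1x_2 + 249/5x_1 + 8/5x_2^2 - 40.
  reduce S modulo (f_1, f_2, f_3, h_4, h_5):
  remainder 1992x_2^2 - 10968x_2 + 5040 ≠ 0; add h_6 = 1992x_2^2 - 10968x_2 + 5040 to the basis.

S(h_5,h_6): lcm = x_2^3. S = 749/332x_2^2 - 8071/664x_2 + 35/8.
  reduce S modulo (f_1, f_2, f_3, h_4, h_5, h_6):
  remainder 14693/55112x_2 - 73465/55112 ≠ 0; add h_7 = 14693/55112x_2 - 73465/55112 to the basis.

The other S-polynomials (S(f_2,f_3), S(f_2,h_4), S(f_3,h_4), S(f_1,h_5), S(f_2,h_5), S(f_3,h_5), S(h_4,h_5), S(f_1,h_6), S(f_2,h_6), S(f_3,h_6), S(h_4,h_6), S(f_1,h_7), S(f_2,h_7), S(f_3,h_7), S(h_4,h_7), S(h_5,h_7), S(h_6,h_7)) all reduce to 0 modulo the current basis, so we have a Gröbner basis.
Inter-reduce: drop elements whose leading term is divisible by another's, tail-reduce, and make monic.
Reduced Gröbner basis: {x_1, x_2 - 5}.

Elimination: the polynomial x_2 - 5 lies in the elimination ideal for x_2, so x_2 ∈ {5}. For each such x_2, the remaining basis elements (now univariate) give the rest of the solution.
  x_2 = 5: the earlier basis element becomes x_1 = 0, giving x_1 = 0 — point (0, 5).

{(0, 5)}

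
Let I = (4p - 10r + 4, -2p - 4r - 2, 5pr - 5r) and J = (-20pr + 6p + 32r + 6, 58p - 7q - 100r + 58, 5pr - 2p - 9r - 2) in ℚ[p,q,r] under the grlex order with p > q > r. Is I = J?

No, the ideals differ.

For a fixed monomial order, each ideal has a unique reduced Gröbner basis; comparing bases decides equality.
Buchberger on the first generating set:
f_1 = 4p - 10r + 4, LT = p.
f_2 = -2p - 4r - 2, LT = p.
f_3 = 5pr - 5r, LT = pr.

S(f_1,f_2): lcm = p. S = -9/2r.
  reduce S modulo (f_1, f_2, f_3):
  remainder -9/2r ≠ 0; add g_4 = -9/2r to the basis.

The other S-polynomials (S(f_1,f_3), S(f_2,f_3), S(f_1,g_4), S(f_2,g_4), S(f_3,g_4)) all reduce to 0 modulo the current basis, so we have a Gröbner basis.
Inter-reduce: drop elements whose leading term is divisible by another's, tail-reduce, and make monic.
Reduced Gröbner basis: {p + 1, r}.

Buchberger on the second generating set:
h_1 = -20pr + 6p + 32r + 6, LT = pr.
h_2 = 58p - 7q - 100r + 58, LT = p.
h_3 = 5pr - 2p - 9r - 2, LT = pr.

S(h_1,h_2): lcm = pr. S = 7/58qr + 50/29r² - 3/10p - 13/5r - 3/10.
  reduce S modulo (h_1, h_2, h_3):
  remainder 7/58qr + 50/29r² - 21/580q - 452/145r ≠ 0; add k_4 = 7/58qr + 50/29r² - 21/580q - 452/145r to the basis.

S(h_1,h_3): lcm = pr. S = 1/10p + ⅕r + 1/10.
  reduce S modulo (h_1, h_2, h_3, k_4):
  remainder 7/580q + 54/145r ≠ 0; add k_5 = 7/580q + 54/145r to the basis.

S(k_4,k_5): lcm = qr. S = -116/7r² - 3/10q - 904/35r.
  reduce S modulo (h_1, h_2, h_3, k_4, k_5):
  remainder -116/7r² - 116/7r ≠ 0; add k_6 = -116/7r² - 116/7r to the basis.

The other S-polynomials (S(h_2,h_3), S(h_1,k_4), S(h_2,k_4), S(h_3,k_4), S(h_1,k_5), S(h_2,k_5), S(h_3,k_5), S(h_1,k_6), S(h_2,k_6), S(h_3,k_6), S(k_4,k_6), S(k_5,k_6)) all reduce to 0 modulo the current basis, so we have a Gröbner basis.
Inter-reduce: drop elements whose leading term is divisible by another's, tail-reduce, and make monic.
Reduced Gröbner basis: {r² + r, p + 2r + 1, q + 216/7r}.

Since the reduced bases disagree, the two ideals are not the same.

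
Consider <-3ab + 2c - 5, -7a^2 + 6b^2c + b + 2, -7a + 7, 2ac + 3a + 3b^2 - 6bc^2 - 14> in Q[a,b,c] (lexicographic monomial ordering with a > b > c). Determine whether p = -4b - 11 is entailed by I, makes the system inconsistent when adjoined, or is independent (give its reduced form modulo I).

First compute the reduced Gröbner basis of I by Buchberger's algorithm.
f_1 = -3ab + 2c - 5, LT = ab.
f_2 = -7a^2 + 6b^2c + b + 2, LT = a^2.
f_3 = -7a + 7, LT = a.
f_4 = 2ac + 3a + 3b^2 - 6bc^2 - 14, LT = ac.

S(f_1,f_2): lcm = a^2b. S = -2/3ac + 5/3a + 6/7b^3c + 1/7b^2 + 2/7b.
  reduce S modulo (f_1, f_2, f_3, f_4):
  remainder 6/7b^3c + 1/7b^2 + 2/7b - 2/3c + 5/3 ≠ 0; add h_5 = 6/7b^3c + 1/7b^2 + 2/7b - 2/3c + 5/3 to the basis.

S(f_1,f_3): lcm = ab. S = b - 2/3c + 5/3.
  reduce S modulo (f_1, f_2, f_3, f_4, h_5):
  remainder b - 2/3c + 5/3 ≠ 0; add h_6 = b - 2/3c + 5/3 to the basis.

S(f_1,f_4): lcm = abc. S = -3/2ab - 3/2b^3 + 3b^2c^2 + 7b - 2/3c^2 + 5/3c.
  reduce S modulo (f_1, f_2, f_3, f_4, h_5, h_6):
  remainder 4/3c^4 - 64/9c^3 + 11c^2 - 3c - 20/9 ≠ 0; add h_7 = 4/3c^4 - 64/9c^3 + 11c^2 - 3c - 20/9 to the basis.

S(f_2,f_3): lcm = a^2. S = a - 6/7b^2c - 1/7b - 2/7.
  reduce S modulo (f_1, f_2, f_3, f_4, h_5, h_6, h_7):
  remainder -8/21c^3 + 40/21c^2 - 52/21c + 20/21 ≠ 0; add h_8 = -8/21c^3 + 40/21c^2 - 52/21c + 20/21 to the basis.

S(f_2,f_4): lcm = a^2c. S = -3/2a^2 - 3/2ab^2 + 3abc^2 + 7a - 6/7b^2c^2 - 1/7bc - 2/7c.
  reduce S modulo (f_1, f_2, f_3, f_4, h_5, h_6, h_7, h_8):
  remainder 275/63c^2 - 614/63c + 113/21 ≠ 0; add h_9 = 275/63c^2 - 614/63c + 113/21 to the basis.

S(f_3,f_4): lcm = ac. S = -3/2a - 3/2b^2 + 3bc^2 - c + 7.
  reduce S modulo (f_1, f_2, f_3, f_4, h_5, h_6, h_7, h_8, h_9):
  remainder -818/825c + 818/825 ≠ 0; add h_10 = -818/825c + 818/825 to the basis.

The other S-polynomials (S(f_1,h_5), S(f_2,h_5), S(f_3,h_5), S(f_4,h_5), S(f_1,h_6), S(f_2,h_6), S(f_3,h_6), S(f_4,h_6), S(h_5,h_6), S(f_1,h_7), S(f_2,h_7), S(f_3,h_7), S(f_4,h_7), S(h_5,h_7), S(h_6,h_7), S(f_1,h_8), S(f_2,h_8), S(f_3,h_8), S(f_4,h_8), S(h_5,h_8), S(h_6,h_8), S(h_7,h_8), S(f_1,h_9), S(f_2,h_9), S(f_3,h_9), S(f_4,h_9), S(h_5,h_9), S(h_6,h_9), S(h_7,h_9), S(h_8,h_9), S(f_1,h_10), S(f_2,h_10), S(f_3,h_10), S(f_4,h_10), S(h_5,h_10), S(h_6,h_10), S(h_7,h_10), S(h_8,h_10), S(h_9,h_10)) all reduce to 0 modulo the current basis, so we have a Gröbner basis.
Inter-reduce: drop elements whose leading term is divisible by another's, tail-reduce, and make monic.
Reduced Gröbner basis: {a - 1, b + 1, c - 1}.
Label its elements g_1 = a - 1, g_2 = b + 1, g_3 = c - 1.

Reduce p = -4b - 11 modulo G:
  leading term b: subtract (-4)·g_2 from -4b - 11 → -7
  leading term 1: no divisor's leading term divides it; move -7 to the remainder.
  normal form = -7.
The normal form is nonzero, so p ∉ I. Since p minus its normal form lies in I, I + (p) = I + (r) where r = -7; decide whether this ideal is the whole ring.
Here r = -7 is a nonzero constant, hence a unit: 1 ∈ I + (p), the Gröbner basis of I + (p) is {1}, and the enlarged system has no common solution — adjoining p is inconsistent.

Adjoining -4b - 11 makes the ideal the whole ring: the system is inconsistent.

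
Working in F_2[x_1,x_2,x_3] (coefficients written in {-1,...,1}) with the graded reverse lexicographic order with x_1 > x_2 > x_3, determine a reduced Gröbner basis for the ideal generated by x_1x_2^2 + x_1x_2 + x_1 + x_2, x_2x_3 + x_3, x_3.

f_1 = x_1x_2^2 + x_1x_2 + x_1 + x_2, LT = x_1x_2^2.
f_2 = x_2x_3 + x_3, LT = x_2x_3.
f_3 = x_3, LT = x_3.

The S-polynomials (S(f_1,f_2), S(f_1,f_3), S(f_2,f_3)) all reduce to 0 modulo the current basis, so we have a Gröbner basis.
Inter-reduce: drop elements whose leading term is divisible by another's, tail-reduce, and make monic.

G = {x_1x_2^2 + x_1x_2 + x_1 + x_2, x_3}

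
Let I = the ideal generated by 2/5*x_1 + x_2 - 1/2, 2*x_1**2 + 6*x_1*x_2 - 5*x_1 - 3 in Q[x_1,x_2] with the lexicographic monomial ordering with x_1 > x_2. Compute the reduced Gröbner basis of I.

f_1 = 2/5*x_1 + x_2 - 1/2, LT = x_1.
f_2 = 2*x_1**2 + 6*x_1*x_2 - 5*x_1 - 3, LT = x_1**2.

S(f_1,f_2): lcm = x_1**2. S = -1/2*x_1*x_2 + 5/4*x_1 + 3/2.
  leading term x_1*x_2: subtract (-5/4*x_2)·f_1 from -1/2*x_1*x_2 + 5/4*x_1 + 3/2 → 5/4*x_1 + 5/4*x_2**2 - 5/8*x_2 + 3/2
  leading term x_1: subtract (25/8)·f_1 from 5/4*x_1 + 5/4*x_2**2 - 5/8*x_2 + 3/2 → 5/4*x_2**2 - 15/4*x_2 + 49/16
  leading term x_2**2: no divisor's leading term divides it; move 5/4*x_2**2 to the remainder.
  leading term x_2: no divisor's leading term divides it; move -15/4*x_2 to the remainder.
  leading term 1: no divisor's leading term divides it; move 49/16 to the remainder.
  remainder 5/4*x_2**2 - 15/4*x_2 + 49/16 ≠ 0; add g_3 = 5/4*x_2**2 - 15/4*x_2 + 49/16 to the basis.

S(f_1,g_3): leading monomials are coprime, so the S-polynomial reduces to 0 (Buchberger's first criterion).
S(f_2,g_3): leading monomials are coprime, so the S-polynomial reduces to 0 (Buchberger's first criterion).
Every S-polynomial of the final basis reduces to 0, so we have a Gröbner basis.
Inter-reduce: drop elements whose leading term is divisible by another's, tail-reduce, and make monic.

G = {x_1 + 5/2*x_2 - 5/4, x_2**2 - 3*x_2 + 49/20}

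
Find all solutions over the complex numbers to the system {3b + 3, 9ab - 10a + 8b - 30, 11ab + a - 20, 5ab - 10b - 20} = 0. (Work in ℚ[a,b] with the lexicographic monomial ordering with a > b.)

Compute a lex Gröbner basis by Buchberger's algorithm.
f_1 = 3b + 3, LT = b.
f_2 = 9ab - 10a + 8b - 30, LT = ab.
f_3 = 11ab + a - 20, LT = ab.
f_4 = 5ab - 10b - 20, LT = ab.

S(f_1,f_2): lcm = ab. S = 19/9a - 8/9b + 10/3.
  reduce S modulo (f_1, f_2, f_3, f_4):
  remainder 19/9a + 38/9 ≠ 0; add h_5 = 19/9a + 38/9 to the basis.

The other S-polynomials (S(f_1,f_3), S(f_1,f_4), S(f_2,f_3), S(f_2,f_4), S(f_3,f_4), S(f_1,h_5), S(f_2,h_5), S(f_3,h_5), S(f_4,h_5)) all reduce to 0 modulo the current basis, so we have a Gröbner basis.
Inter-reduce: drop elements whose leading term is divisible by another's, tail-reduce, and make monic.
Reduced Gröbner basis: {a + 2, b + 1}.

A lex Gröbner basis eliminates variables successively. Here b + 1 depends only on b, with roots {-1}; lifting each root through the earlier basis elements recovers the full solutions.
  b = -1: the earlier basis element becomes a + 2 = 0, giving a = -2 — point (-2, -1).
This is the nonlinear analogue of row-reducing a linear system.

{(-2, -1)}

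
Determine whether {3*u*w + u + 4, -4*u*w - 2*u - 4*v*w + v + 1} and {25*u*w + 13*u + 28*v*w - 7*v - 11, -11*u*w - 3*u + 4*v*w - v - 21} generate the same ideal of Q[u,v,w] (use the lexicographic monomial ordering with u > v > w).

Yes, the ideals are equal.

Equality of ideals is decidable: compute both reduced Gröbner bases (unique for the ordering) and check whether they agree.
Buchberger on the first generating set:
f_1 = 3*u*w + u + 4, LT = u*w.
f_2 = -4*u*w - 2*u - 4*v*w + v + 1, LT = u*w.

S(f_1,f_2): lcm = u*w. S = -1/6*u - v*w + 1/4*v + 19/12.
  leading term u: no divisor's leading term divides it; move -1/6*u to the remainder.
  leading term v*w: no divisor's leading term divides it; move -v*w to the remainder.
  leading term v: no divisor's leading term divides it; move 1/4*v to the remainder.
  leading term 1: no divisor's leading term divides it; move 19/12 to the remainder.
  remainder -1/6*u - v*w + 1/4*v + 19/12 ≠ 0; add g_3 = -1/6*u - v*w + 1/4*v + 19/12 to the basis.

S(f_1,g_3): lcm = u*w. S = 1/3*u - 6*v*w**2 + 3/2*v*w + 19/2*w + 4/3.
  leading term u: subtract (-2)·g_3 from 1/3*u - 6*v*w**2 + 3/2*v*w + 19/2*w + 4/3 → -6*v*w**2 - 1/2*v*w + 1/2*v + 19/2*w + 9/2
  leading term v*w**2: no divisor's leading term divides it; move -6*v*w**2 to the remainder.
  leading term v*w: no divisor's leading term divides it; move -1/2*v*w to the remainder.
  leading term v: no divisor's leading term divides it; move 1/2*v to the remainder.
  leading term w: no divisor's leading term divides it; move 19/2*w to the remainder.
  leading term 1: no divisor's leading term divides it; move 9/2 to the remainder.
  remainder -6*v*w**2 - 1/2*v*w + 1/2*v + 19/2*w + 9/2 ≠ 0; add g_4 = -6*v*w**2 - 1/2*v*w + 1/2*v + 19/2*w + 9/2 to the basis.

The other S-polynomials (S(f_2,g_3), S(f_1,g_4), S(f_2,g_4), S(g_3,g_4)) all reduce to 0 modulo the current basis, so we have a Gröbner basis.
Inter-reduce: drop elements whose leading term is divisible by another's, tail-reduce, and make monic.
Reduced Gröbner basis: {u + 6*v*w - 3/2*v - 19/2, v*w**2 + 1/12*v*w - 1/12*v - 19/12*w - 3/4}.

Buchberger on the second generating set:
h_1 = 25*u*w + 13*u + 28*v*w - 7*v - 11, LT = u*w.
h_2 = -11*u*w - 3*u + 4*v*w - v - 21, LT = u*w.

S(h_1,h_2): lcm = u*w. S = 68/275*u + 408/275*v*w - 102/275*v - 646/275.
  leading term u: no divisor's leading term divides it; move 68/275*u to the remainder.
  leading term v*w: no divisor's leading term divides it; move 408/275*v*w to the remainder.
  leading term v: no divisor's leading term divides it; move -102/275*v to the remainder.
  leading term 1: no divisor's leading term divides it; move -646/275 to the remainder.
  remainder 68/275*u + 408/275*v*w - 102/275*v - 646/275 ≠ 0; add k_3 = 68/275*u + 408/275*v*w - 102/275*v - 646/275 to the basis.

S(h_1,k_3): lcm = u*w. S = 13/25*u - 6*v*w**2 + 131/50*v*w - 7/25*v + 19/2*w - 11/25.
  leading term u: subtract (143/68)·k_3 from 13/25*u - 6*v*w**2 + 131/50*v*w - 7/25*v + 19/2*w - 11/25 → -6*v*w**2 - 1/2*v*w + 1/2*v + 19/2*w + 9/2
  leading term v*w**2: no divisor's leading term divides it; move -6*v*w**2 to the remainder.
  leading term v*w: no divisor's leading term divides it; move -1/2*v*w to the remainder.
  leading term v: no divisor's leading term divides it; move 1/2*v to the remainder.
  leading term w: no divisor's leading term divides it; move 19/2*w to the remainder.
  leading term 1: no divisor's leading term divides it; move 9/2 to the remainder.
  remainder -6*v*w**2 - 1/2*v*w + 1/2*v + 19/2*w + 9/2 ≠ 0; add k_4 = -6*v*w**2 - 1/2*v*w + 1/2*v + 19/2*w + 9/2 to the basis.

The other S-polynomials (S(h_2,k_3), S(h_1,k_4), S(h_2,k_4), S(k_3,k_4)) all reduce to 0 modulo the current basis, so we have a Gröbner basis.
Inter-reduce: drop elements whose leading term is divisible by another's, tail-reduce, and make monic.
Reduced Gröbner basis: {u + 6*v*w - 3/2*v - 19/2, v*w**2 + 1/12*v*w - 1/12*v - 19/12*w - 3/4}.

Same reduced basis, so the two generating sets span the same ideal.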